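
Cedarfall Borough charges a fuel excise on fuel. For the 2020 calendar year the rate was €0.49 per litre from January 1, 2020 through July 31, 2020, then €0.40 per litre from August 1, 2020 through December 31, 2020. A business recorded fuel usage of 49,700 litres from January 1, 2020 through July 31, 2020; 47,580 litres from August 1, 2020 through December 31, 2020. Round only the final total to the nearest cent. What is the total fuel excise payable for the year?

€43,385.00

January 1 – July 31, 2020: 49,700 litres at €0.49/litre → €24,353.00
August 1 – December 31, 2020: 47,580 litres at €0.40/litre → €19,032.00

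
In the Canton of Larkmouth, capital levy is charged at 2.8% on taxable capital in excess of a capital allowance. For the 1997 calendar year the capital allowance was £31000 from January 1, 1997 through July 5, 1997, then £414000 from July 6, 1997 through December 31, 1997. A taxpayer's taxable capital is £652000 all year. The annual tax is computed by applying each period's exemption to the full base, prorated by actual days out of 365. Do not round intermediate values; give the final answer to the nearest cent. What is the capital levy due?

£12128.83

January 1 – July 5, 1997: 186 days, exemption £31000 → (£652000 − £31000) × 2.8% × 186/365 = £8860.7342
July 6 – December 31, 1997: 179 days, exemption £414000 → (£652000 − £414000) × 2.8% × 179/365 = £3268.0986
Total = £12128.8329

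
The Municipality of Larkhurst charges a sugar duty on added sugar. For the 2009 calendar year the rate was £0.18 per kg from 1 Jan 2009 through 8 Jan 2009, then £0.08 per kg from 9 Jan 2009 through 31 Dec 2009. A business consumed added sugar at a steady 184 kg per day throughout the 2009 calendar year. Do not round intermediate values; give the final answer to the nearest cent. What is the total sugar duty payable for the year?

1 Jan – 8 Jan 2009: 8 days × 184 kg/day = 1,472 kg at £0.18/kg → £264.96
9 Jan – 31 Dec 2009: 357 days × 184 kg/day = 65,688 kg at £0.08/kg → £5,255.04

£5,520.00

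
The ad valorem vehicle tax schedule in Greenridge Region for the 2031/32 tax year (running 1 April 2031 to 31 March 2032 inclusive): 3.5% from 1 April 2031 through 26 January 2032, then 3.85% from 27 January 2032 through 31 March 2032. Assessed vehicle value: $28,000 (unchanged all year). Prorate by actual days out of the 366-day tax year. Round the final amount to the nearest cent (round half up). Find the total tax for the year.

$997.40

1 April 2031 – 26 January 2032: 301 days at 3.5% → $28,000 × 3.5% × 301/366 = $805.9563
27 January – 31 March 2032: 65 days at 3.85% → $28,000 × 3.85% × 65/366 = $191.4481
Total = $997.4044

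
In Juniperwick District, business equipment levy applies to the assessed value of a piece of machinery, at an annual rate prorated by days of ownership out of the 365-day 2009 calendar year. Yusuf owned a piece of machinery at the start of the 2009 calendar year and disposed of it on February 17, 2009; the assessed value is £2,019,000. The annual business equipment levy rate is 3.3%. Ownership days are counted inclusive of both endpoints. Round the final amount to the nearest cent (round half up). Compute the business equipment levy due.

Days held (January 1 – February 17, 2009): 48 out of 365
Tax = £2,019,000 × 3.3% × 48/365 = £8,761.9068

£8,761.91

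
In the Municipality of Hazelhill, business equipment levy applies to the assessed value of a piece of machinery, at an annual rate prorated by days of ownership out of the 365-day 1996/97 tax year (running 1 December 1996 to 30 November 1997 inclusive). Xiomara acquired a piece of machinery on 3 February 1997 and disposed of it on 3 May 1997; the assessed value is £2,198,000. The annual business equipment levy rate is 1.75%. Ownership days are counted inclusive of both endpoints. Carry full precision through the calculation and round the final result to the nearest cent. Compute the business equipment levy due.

Days held (3 February – 3 May 1997): 90 out of 365
Tax = £2,198,000 × 1.75% × 90/365 = £9,484.5205

£9,484.52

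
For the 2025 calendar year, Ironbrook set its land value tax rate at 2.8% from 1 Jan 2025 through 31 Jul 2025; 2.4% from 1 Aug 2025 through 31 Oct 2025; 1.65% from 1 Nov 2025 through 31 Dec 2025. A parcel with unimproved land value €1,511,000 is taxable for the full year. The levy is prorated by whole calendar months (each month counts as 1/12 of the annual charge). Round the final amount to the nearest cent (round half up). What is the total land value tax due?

1 Jan – 31 Jul 2025: 7 months at 2.8% → €1,511,000 × 2.8% × 7/12 = €24,679.6667
1 Aug – 31 Oct 2025: 3 months at 2.4% → €1,511,000 × 2.4% × 3/12 = €9,066.0000
1 Nov – 31 Dec 2025: 2 months at 1.65% → €1,511,000 × 1.65% × 2/12 = €4,155.2500
Total = €37,900.9167

€37,900.92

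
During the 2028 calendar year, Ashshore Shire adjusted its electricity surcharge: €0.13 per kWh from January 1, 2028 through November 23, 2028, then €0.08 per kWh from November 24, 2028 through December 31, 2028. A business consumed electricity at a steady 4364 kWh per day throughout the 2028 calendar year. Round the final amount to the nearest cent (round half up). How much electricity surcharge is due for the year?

January 1 – November 23, 2028: 328 days × 4364 kWh/day = 1,431,392 kWh at €0.13/kWh → €186,080.96
November 24 – December 31, 2028: 38 days × 4364 kWh/day = 165,832 kWh at €0.08/kWh → €13,266.56

€199,347.52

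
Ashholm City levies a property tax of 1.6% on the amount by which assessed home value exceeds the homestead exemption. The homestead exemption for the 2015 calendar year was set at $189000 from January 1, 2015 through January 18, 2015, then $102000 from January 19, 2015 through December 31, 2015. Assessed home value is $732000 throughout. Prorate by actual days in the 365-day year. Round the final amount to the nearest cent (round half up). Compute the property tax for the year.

$10011.35

January 1 – January 18, 2015: 18 days, exemption $189000 → ($732000 − $189000) × 1.6% × 18/365 = $428.4493
January 19 – December 31, 2015: 347 days, exemption $102000 → ($732000 − $102000) × 1.6% × 347/365 = $9582.9041
Total = $10011.3534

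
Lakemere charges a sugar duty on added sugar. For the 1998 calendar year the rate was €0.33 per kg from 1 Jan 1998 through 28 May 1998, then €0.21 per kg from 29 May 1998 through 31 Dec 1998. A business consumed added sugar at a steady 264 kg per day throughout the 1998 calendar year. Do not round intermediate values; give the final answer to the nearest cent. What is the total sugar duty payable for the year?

1 Jan – 28 May 1998: 148 days × 264 kg/day = 39,072 kg at €0.33/kg → €12893.76
29 May – 31 Dec 1998: 217 days × 264 kg/day = 57,288 kg at €0.21/kg → €12030.48

€24924.24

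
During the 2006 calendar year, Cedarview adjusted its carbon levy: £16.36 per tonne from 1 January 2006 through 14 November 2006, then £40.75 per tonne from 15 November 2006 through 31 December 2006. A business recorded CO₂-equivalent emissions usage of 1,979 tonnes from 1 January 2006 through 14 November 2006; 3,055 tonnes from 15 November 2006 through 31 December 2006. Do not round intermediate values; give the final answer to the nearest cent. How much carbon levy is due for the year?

£156867.69

1 January – 14 November 2006: 1,979 tonnes at £16.36/tonne → £32376.44
15 November – 31 December 2006: 3,055 tonnes at £40.75/tonne → £124491.25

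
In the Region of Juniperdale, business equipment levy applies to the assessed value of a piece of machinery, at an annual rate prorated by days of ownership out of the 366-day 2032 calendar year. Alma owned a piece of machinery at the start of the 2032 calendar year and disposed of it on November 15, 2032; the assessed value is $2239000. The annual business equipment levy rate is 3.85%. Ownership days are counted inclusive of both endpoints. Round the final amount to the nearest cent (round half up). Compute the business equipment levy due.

$75367.43

Days held (January 1 – November 15, 2032): 320 out of 366
Tax = $2239000 × 3.85% × 320/366 = $75367.4317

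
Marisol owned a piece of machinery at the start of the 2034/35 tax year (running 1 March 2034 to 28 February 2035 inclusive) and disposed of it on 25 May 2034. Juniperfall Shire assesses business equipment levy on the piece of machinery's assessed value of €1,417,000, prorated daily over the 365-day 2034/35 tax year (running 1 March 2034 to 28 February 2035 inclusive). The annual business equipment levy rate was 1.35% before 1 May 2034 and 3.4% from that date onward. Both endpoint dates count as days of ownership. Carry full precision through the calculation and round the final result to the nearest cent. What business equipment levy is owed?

€6,496.85

1 Mar – 30 Apr 2034: 61 days at 1.35% → €1,417,000 × 1.35% × 61/365 = €3,196.9849
1 May – 25 May 2034: 25 days at 3.4% → €1,417,000 × 3.4% × 25/365 = €3,299.8630
Total = €6,496.8479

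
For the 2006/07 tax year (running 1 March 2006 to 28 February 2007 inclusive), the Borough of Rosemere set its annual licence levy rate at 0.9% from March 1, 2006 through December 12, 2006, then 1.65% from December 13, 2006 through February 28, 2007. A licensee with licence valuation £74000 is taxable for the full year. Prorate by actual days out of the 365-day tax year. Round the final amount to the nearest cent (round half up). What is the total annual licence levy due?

March 1 – December 12, 2006: 287 days at 0.9% → £74000 × 0.9% × 287/365 = £523.6767
December 13, 2006 – February 28, 2007: 78 days at 1.65% → £74000 × 1.65% × 78/365 = £260.9260
Total = £784.6027

£784.60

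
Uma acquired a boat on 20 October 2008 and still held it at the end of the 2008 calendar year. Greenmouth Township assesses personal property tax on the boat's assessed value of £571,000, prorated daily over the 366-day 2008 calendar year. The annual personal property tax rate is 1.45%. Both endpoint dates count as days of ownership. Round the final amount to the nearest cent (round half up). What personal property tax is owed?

Days held (20 October – 31 December 2008): 73 out of 366
Tax = £571,000 × 1.45% × 73/366 = £1,651.3757

£1,651.38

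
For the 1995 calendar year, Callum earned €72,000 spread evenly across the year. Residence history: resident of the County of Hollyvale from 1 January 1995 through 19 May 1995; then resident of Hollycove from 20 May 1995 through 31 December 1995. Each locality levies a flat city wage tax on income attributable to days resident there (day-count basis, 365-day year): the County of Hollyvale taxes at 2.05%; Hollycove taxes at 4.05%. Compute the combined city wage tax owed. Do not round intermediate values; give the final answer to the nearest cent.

€2,367.62

The County of Hollyvale, 1 January – 19 May 1995: 139 days → €72,000 × 2.05% × 139/365 = €562.0932
Hollycove, 20 May – 31 December 1995: 226 days → €72,000 × 4.05% × 226/365 = €1,805.5233
Total = €2,367.6164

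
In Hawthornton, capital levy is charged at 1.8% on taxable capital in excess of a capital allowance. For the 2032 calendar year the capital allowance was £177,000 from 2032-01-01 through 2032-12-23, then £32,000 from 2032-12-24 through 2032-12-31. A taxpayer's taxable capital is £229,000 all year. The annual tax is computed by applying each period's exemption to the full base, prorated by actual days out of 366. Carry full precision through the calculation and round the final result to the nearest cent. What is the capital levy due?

£993.05

2032-01-01 to 2032-12-23: 358 days, exemption £177,000 → (£229,000 − £177,000) × 1.8% × 358/366 = £915.5410
2032-12-24 to 2032-12-31: 8 days, exemption £32,000 → (£229,000 − £32,000) × 1.8% × 8/366 = £77.5082
Total = £993.0492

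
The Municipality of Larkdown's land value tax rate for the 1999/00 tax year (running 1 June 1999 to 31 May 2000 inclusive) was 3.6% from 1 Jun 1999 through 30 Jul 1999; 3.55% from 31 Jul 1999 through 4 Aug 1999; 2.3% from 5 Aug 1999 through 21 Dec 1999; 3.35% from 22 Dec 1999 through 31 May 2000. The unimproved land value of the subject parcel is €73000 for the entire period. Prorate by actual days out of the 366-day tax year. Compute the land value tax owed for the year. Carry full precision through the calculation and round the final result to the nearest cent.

€2186.31

1 Jun – 30 Jul 1999: 60 days at 3.6% → €73000 × 3.6% × 60/366 = €430.8197
31 Jul – 4 Aug 1999: 5 days at 3.55% → €73000 × 3.55% × 5/366 = €35.4030
5 Aug – 21 Dec 1999: 139 days at 2.3% → €73000 × 2.3% × 139/366 = €637.6530
22 Dec 1999 – 31 May 2000: 162 days at 3.35% → €73000 × 3.35% × 162/366 = €1082.4344
Total = €2186.3101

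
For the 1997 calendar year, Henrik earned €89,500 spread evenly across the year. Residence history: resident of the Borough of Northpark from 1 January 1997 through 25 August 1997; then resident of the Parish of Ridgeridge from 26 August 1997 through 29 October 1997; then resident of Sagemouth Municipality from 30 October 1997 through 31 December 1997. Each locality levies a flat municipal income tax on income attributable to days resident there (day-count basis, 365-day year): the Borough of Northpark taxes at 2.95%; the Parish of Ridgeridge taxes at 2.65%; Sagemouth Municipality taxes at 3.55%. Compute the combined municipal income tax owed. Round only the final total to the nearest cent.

€2,685.12

The Borough of Northpark, 1 January – 25 August 1997: 237 days → €89,500 × 2.95% × 237/365 = €1,714.3541
The Parish of Ridgeridge, 26 August – 29 October 1997: 65 days → €89,500 × 2.65% × 65/365 = €422.3664
Sagemouth Municipality, 30 October – 31 December 1997: 63 days → €89,500 × 3.55% × 63/365 = €548.4021
Total = €2,685.1226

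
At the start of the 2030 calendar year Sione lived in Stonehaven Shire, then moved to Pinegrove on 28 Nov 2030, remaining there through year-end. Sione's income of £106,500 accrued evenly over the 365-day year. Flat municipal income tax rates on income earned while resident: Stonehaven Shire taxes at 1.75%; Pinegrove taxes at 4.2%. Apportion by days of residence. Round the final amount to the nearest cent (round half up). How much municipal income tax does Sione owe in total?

£2,106.80

Stonehaven Shire, 1 Jan – 27 Nov 2030: 331 days → £106,500 × 1.75% × 331/365 = £1,690.1404
Pinegrove, 28 Nov – 31 Dec 2030: 34 days → £106,500 × 4.2% × 34/365 = £416.6630
Total = £2,106.8034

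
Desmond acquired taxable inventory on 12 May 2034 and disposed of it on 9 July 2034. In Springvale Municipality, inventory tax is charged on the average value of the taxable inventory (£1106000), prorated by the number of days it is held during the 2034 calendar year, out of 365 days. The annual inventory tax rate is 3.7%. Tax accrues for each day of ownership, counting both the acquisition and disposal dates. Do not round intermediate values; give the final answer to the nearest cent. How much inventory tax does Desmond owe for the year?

£6614.79

Days held (12 May – 9 July 2034): 59 out of 365
Tax = £1106000 × 3.7% × 59/365 = £6614.7890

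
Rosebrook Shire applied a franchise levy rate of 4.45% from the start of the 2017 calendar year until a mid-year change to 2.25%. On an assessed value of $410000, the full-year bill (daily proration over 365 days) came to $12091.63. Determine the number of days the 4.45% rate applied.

116 days

Let d = days at the first rate; then 365 − d days at the second rate.
$410000 × [4.45%·d + 2.25%·(365−d)] / 365 = $12091.63
Solving gives d = 116, so the new rate took effect on 27 Apr 2017.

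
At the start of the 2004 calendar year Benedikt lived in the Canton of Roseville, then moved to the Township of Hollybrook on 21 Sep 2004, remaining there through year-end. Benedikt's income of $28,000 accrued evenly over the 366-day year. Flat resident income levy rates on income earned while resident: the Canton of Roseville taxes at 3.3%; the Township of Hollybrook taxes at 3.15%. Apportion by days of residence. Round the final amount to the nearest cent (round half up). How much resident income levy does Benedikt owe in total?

The Canton of Roseville, 1 Jan – 20 Sep 2004: 264 days → $28,000 × 3.3% × 264/366 = $666.4918
The Township of Hollybrook, 21 Sep – 31 Dec 2004: 102 days → $28,000 × 3.15% × 102/366 = $245.8033
Total = $912.2951

$912.30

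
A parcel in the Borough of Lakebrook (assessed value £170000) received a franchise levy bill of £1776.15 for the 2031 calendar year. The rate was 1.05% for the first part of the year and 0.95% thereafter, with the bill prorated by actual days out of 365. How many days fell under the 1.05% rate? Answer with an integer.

Let d = days at the first rate; then 365 − d days at the second rate.
£170000 × [1.05%·d + 0.95%·(365−d)] / 365 = £1776.15
Solving gives d = 346, so the new rate took effect on 13 Dec 2031.

346 days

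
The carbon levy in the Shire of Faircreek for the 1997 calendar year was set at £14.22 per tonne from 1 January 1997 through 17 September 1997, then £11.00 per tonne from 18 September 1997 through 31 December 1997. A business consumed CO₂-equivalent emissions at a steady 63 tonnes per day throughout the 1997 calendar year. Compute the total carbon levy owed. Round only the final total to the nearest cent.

1 January – 17 September 1997: 260 days × 63 tonnes/day = 16,380 tonnes at £14.22/tonne → £232,923.60
18 September – 31 December 1997: 105 days × 63 tonnes/day = 6,615 tonnes at £11.00/tonne → £72,765.00

£305,688.60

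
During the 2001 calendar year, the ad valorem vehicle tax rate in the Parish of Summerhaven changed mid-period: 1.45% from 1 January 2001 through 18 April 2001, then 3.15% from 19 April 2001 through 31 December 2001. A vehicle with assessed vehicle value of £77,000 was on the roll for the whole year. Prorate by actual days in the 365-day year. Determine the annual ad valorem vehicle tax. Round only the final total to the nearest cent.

1 January – 18 April 2001: 108 days at 1.45% → £77,000 × 1.45% × 108/365 = £330.3616
19 April – 31 December 2001: 257 days at 3.15% → £77,000 × 3.15% × 257/365 = £1,707.8178
Total = £2,038.1795

£2,038.18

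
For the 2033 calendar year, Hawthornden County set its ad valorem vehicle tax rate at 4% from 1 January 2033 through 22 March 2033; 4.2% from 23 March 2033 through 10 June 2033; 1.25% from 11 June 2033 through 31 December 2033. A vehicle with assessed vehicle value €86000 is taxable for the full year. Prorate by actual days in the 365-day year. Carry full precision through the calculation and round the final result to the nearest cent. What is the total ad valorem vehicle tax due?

1 January – 22 March 2033: 81 days at 4% → €86000 × 4% × 81/365 = €763.3973
23 March – 10 June 2033: 80 days at 4.2% → €86000 × 4.2% × 80/365 = €791.6712
11 June – 31 December 2033: 204 days at 1.25% → €86000 × 1.25% × 204/365 = €600.8219
Total = €2155.8904

€2155.89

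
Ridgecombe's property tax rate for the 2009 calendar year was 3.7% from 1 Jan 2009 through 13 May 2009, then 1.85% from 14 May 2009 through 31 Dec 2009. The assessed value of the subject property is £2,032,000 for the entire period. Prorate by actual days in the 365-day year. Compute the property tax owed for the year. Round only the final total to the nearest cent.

£51,289.91

1 Jan – 13 May 2009: 133 days at 3.7% → £2,032,000 × 3.7% × 133/365 = £27,395.8137
14 May – 31 Dec 2009: 232 days at 1.85% → £2,032,000 × 1.85% × 232/365 = £23,894.0932
Total = £51,289.9068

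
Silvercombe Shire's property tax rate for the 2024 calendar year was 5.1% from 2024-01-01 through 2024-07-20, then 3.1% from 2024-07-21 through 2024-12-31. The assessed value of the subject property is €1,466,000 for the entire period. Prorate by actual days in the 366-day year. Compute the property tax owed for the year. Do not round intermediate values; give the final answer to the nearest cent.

€61,628.08

2024-01-01 to 2024-07-20: 202 days at 5.1% → €1,466,000 × 5.1% × 202/366 = €41,264.2951
2024-07-21 to 2024-12-31: 164 days at 3.1% → €1,466,000 × 3.1% × 164/366 = €20,363.7814
Total = €61,628.0765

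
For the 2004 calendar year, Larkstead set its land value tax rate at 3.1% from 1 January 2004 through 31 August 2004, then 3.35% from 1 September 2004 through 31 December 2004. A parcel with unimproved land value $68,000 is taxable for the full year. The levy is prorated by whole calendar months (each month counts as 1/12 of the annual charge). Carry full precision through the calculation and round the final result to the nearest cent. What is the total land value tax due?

$2,164.67

1 January – 31 August 2004: 8 months at 3.1% → $68,000 × 3.1% × 8/12 = $1,405.3333
1 September – 31 December 2004: 4 months at 3.35% → $68,000 × 3.35% × 4/12 = $759.3333
Total = $2,164.6667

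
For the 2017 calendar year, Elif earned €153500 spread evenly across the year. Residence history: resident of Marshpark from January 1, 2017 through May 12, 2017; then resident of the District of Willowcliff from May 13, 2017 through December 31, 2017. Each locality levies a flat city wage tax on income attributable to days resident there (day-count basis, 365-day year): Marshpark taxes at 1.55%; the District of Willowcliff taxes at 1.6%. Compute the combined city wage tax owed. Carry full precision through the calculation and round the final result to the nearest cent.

Marshpark, January 1 – May 12, 2017: 132 days → €153500 × 1.55% × 132/365 = €860.4411
The District of Willowcliff, May 13 – December 31, 2017: 233 days → €153500 × 1.6% × 233/365 = €1567.8027
Total = €2428.2438

€2428.24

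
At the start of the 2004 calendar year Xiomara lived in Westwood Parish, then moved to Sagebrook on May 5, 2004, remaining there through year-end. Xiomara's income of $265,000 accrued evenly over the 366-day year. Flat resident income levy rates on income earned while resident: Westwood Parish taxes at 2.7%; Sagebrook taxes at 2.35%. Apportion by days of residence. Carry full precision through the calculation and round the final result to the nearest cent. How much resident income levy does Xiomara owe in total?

$6,544.27

Westwood Parish, January 1 – May 4, 2004: 125 days → $265,000 × 2.7% × 125/366 = $2,443.6475
Sagebrook, May 5 – December 31, 2004: 241 days → $265,000 × 2.35% × 241/366 = $4,100.6216
Total = $6,544.2691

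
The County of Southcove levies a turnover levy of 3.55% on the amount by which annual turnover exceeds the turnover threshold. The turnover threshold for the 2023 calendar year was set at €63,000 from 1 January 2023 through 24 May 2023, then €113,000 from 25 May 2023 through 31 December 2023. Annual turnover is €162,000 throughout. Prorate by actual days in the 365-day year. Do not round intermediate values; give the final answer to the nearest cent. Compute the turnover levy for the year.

1 January – 24 May 2023: 144 days, exemption €63,000 → (€162,000 − €63,000) × 3.55% × 144/365 = €1,386.5425
25 May – 31 December 2023: 221 days, exemption €113,000 → (€162,000 − €113,000) × 3.55% × 221/365 = €1,053.2315
Total = €2,439.7740

€2,439.77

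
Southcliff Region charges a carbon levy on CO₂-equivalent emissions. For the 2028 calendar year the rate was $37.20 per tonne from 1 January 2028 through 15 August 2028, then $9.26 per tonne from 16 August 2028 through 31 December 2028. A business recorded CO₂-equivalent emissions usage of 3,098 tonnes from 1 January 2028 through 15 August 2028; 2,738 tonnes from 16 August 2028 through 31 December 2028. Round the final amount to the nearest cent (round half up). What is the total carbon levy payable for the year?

$140,599.48

1 January – 15 August 2028: 3,098 tonnes at $37.20/tonne → $115,245.60
16 August – 31 December 2028: 2,738 tonnes at $9.26/tonne → $25,353.88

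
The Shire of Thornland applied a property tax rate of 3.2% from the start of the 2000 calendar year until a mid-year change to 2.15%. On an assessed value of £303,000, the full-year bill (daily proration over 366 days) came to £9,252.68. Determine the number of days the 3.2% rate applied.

Let d = days at the first rate; then 366 − d days at the second rate.
£303,000 × [3.2%·d + 2.15%·(366−d)] / 366 = £9,252.68
Solving gives d = 315, so the new rate took effect on 11 Nov 2000.

315 days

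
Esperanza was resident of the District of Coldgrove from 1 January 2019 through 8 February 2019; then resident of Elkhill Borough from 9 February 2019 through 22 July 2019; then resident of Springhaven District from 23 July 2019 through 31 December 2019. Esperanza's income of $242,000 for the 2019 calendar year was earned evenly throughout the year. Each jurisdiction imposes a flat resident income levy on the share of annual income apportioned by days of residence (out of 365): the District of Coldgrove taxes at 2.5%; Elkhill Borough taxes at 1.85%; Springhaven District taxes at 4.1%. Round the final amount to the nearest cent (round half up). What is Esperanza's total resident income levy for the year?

$7,061.76

The District of Coldgrove, 1 January – 8 February 2019: 39 days → $242,000 × 2.5% × 39/365 = $646.4384
Elkhill Borough, 9 February – 22 July 2019: 164 days → $242,000 × 1.85% × 164/365 = $2,011.5836
Springhaven District, 23 July – 31 December 2019: 162 days → $242,000 × 4.1% × 162/365 = $4,403.7370
Total = $7,061.7589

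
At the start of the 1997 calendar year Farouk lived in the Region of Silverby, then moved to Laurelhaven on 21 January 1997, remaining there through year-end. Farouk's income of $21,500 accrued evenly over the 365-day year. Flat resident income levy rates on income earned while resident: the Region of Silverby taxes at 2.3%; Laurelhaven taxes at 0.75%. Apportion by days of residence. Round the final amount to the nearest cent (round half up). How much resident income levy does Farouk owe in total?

$179.51

The Region of Silverby, 1 January – 20 January 1997: 20 days → $21,500 × 2.3% × 20/365 = $27.0959
Laurelhaven, 21 January – 31 December 1997: 345 days → $21,500 × 0.75% × 345/365 = $152.4144
Total = $179.5103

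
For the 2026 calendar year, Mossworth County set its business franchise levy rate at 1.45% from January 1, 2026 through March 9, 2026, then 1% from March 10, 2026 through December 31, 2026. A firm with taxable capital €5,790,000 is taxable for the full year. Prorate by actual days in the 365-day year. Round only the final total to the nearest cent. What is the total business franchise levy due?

€62,754.08

January 1 – March 9, 2026: 68 days at 1.45% → €5,790,000 × 1.45% × 68/365 = €15,640.9315
March 10 – December 31, 2026: 297 days at 1% → €5,790,000 × 1% × 297/365 = €47,113.1507
Total = €62,754.0822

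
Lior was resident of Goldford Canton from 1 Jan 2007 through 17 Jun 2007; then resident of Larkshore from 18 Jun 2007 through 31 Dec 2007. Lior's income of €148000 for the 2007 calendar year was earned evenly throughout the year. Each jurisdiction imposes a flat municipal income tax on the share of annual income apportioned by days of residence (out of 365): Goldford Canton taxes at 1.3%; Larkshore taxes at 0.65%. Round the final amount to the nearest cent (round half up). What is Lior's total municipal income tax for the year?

€1404.78

Goldford Canton, 1 Jan – 17 Jun 2007: 168 days → €148000 × 1.3% × 168/365 = €885.5671
Larkshore, 18 Jun – 31 Dec 2007: 197 days → €148000 × 0.65% × 197/365 = €519.2164
Total = €1404.7836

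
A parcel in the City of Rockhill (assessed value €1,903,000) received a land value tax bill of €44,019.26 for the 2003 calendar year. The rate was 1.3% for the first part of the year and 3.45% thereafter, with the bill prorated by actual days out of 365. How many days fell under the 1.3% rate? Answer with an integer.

Let d = days at the first rate; then 365 − d days at the second rate.
€1,903,000 × [1.3%·d + 3.45%·(365−d)] / 365 = €44,019.26
Solving gives d = 193, so the new rate took effect on July 13, 2003.

193 days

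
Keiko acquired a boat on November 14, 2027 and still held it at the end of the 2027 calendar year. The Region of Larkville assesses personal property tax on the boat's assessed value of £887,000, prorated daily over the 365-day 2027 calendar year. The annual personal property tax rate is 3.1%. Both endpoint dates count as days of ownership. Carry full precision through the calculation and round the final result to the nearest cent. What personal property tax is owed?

Days held (November 14 – December 31, 2027): 48 out of 365
Tax = £887,000 × 3.1% × 48/365 = £3,616.0438

£3,616.04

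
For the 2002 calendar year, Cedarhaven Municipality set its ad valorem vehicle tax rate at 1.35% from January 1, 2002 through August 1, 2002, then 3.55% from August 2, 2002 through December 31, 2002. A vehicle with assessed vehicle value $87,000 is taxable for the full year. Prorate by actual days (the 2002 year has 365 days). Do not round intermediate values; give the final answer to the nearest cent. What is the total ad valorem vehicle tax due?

$1,971.56

January 1 – August 1, 2002: 213 days at 1.35% → $87,000 × 1.35% × 213/365 = $685.3932
August 2 – December 31, 2002: 152 days at 3.55% → $87,000 × 3.55% × 152/365 = $1,286.1699
Total = $1,971.5630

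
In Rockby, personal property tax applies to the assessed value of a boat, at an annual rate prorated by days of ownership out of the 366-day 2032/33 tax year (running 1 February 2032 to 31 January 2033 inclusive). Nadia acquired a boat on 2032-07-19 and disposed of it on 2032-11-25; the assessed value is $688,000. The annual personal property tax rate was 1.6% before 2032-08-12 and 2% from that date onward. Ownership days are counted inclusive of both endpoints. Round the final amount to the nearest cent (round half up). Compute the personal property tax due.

2032-07-19 to 2032-08-11: 24 days at 1.6% → $688,000 × 1.6% × 24/366 = $721.8361
2032-08-12 to 2032-11-25: 106 days at 2% → $688,000 × 2% × 106/366 = $3,985.1366
Total = $4,706.9727

$4,706.97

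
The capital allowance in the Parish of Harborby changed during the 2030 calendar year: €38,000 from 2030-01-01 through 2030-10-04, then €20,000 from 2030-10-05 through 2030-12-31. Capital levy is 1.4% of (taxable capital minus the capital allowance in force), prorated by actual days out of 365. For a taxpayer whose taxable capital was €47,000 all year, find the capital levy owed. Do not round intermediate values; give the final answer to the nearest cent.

€186.76

2030-01-01 to 2030-10-04: 277 days, exemption €38,000 → (€47,000 − €38,000) × 1.4% × 277/365 = €95.6219
2030-10-05 to 2030-12-31: 88 days, exemption €20,000 → (€47,000 − €20,000) × 1.4% × 88/365 = €91.1342
Total = €186.7562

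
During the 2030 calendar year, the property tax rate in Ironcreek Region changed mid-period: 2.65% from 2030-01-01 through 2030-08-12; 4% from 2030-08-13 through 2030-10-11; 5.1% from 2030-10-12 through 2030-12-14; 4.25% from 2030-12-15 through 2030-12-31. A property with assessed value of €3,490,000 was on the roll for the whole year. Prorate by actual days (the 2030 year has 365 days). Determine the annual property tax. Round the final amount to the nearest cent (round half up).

€117,823.36

2030-01-01 to 2030-08-12: 224 days at 2.65% → €3,490,000 × 2.65% × 224/365 = €56,757.9178
2030-08-13 to 2030-10-11: 60 days at 4% → €3,490,000 × 4% × 60/365 = €22,947.9452
2030-10-12 to 2030-12-14: 64 days at 5.1% → €3,490,000 × 5.1% × 64/365 = €31,209.2055
2030-12-15 to 2030-12-31: 17 days at 4.25% → €3,490,000 × 4.25% × 17/365 = €6,908.2877
Total = €117,823.3562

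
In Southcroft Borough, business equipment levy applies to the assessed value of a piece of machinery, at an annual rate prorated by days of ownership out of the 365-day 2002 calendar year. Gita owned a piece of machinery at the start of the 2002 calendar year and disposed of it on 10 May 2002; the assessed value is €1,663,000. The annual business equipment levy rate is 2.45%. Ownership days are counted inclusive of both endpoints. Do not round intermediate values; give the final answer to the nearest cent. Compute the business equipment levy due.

Days held (1 Jan – 10 May 2002): 130 out of 365
Tax = €1,663,000 × 2.45% × 130/365 = €14,511.3836

€14,511.38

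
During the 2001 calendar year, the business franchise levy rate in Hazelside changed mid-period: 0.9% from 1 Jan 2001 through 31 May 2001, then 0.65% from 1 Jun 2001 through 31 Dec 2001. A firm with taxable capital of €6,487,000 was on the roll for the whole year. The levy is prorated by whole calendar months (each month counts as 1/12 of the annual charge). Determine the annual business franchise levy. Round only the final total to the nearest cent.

€48,922.79

1 Jan – 31 May 2001: 5 months at 0.9% → €6,487,000 × 0.9% × 5/12 = €24,326.2500
1 Jun – 31 Dec 2001: 7 months at 0.65% → €6,487,000 × 0.65% × 7/12 = €24,596.5417
Total = €48,922.7917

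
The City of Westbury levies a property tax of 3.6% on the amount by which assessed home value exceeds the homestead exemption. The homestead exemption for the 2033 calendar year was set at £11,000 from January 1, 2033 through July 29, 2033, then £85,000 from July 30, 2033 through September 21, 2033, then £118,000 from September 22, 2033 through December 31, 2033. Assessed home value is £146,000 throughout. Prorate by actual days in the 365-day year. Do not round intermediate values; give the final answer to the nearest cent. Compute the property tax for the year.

January 1 – July 29, 2033: 210 days, exemption £11,000 → (£146,000 − £11,000) × 3.6% × 210/365 = £2,796.1644
July 30 – September 21, 2033: 54 days, exemption £85,000 → (£146,000 − £85,000) × 3.6% × 54/365 = £324.8877
September 22 – December 31, 2033: 101 days, exemption £118,000 → (£146,000 − £118,000) × 3.6% × 101/365 = £278.9260
Total = £3,399.9781

£3,399.98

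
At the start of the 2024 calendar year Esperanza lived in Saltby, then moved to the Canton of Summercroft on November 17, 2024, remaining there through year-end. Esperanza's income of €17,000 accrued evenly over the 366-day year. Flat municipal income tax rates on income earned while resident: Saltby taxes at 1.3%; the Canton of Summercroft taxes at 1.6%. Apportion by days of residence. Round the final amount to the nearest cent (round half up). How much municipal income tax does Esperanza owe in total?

€227.27

Saltby, January 1 – November 16, 2024: 321 days → €17,000 × 1.3% × 321/366 = €193.8279
The Canton of Summercroft, November 17 – December 31, 2024: 45 days → €17,000 × 1.6% × 45/366 = €33.4426
Total = €227.2705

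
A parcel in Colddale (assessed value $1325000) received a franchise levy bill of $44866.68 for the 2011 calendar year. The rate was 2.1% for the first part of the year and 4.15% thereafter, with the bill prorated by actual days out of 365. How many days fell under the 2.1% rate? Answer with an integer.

136 days

Let d = days at the first rate; then 365 − d days at the second rate.
$1325000 × [2.1%·d + 4.15%·(365−d)] / 365 = $44866.68
Solving gives d = 136, so the new rate took effect on 17 May 2011.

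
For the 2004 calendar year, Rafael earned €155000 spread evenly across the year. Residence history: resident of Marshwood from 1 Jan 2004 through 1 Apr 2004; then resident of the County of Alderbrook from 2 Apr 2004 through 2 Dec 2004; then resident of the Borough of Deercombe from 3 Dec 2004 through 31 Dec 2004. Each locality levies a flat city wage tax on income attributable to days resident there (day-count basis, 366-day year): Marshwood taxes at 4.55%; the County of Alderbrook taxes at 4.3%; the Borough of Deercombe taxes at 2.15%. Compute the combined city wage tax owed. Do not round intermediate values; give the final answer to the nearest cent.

€6498.35

Marshwood, 1 Jan – 1 Apr 2004: 92 days → €155000 × 4.55% × 92/366 = €1772.7596
The County of Alderbrook, 2 Apr – 2 Dec 2004: 245 days → €155000 × 4.3% × 245/366 = €4461.5437
The Borough of Deercombe, 3 Dec – 31 Dec 2004: 29 days → €155000 × 2.15% × 29/366 = €264.0505
Total = €6498.3538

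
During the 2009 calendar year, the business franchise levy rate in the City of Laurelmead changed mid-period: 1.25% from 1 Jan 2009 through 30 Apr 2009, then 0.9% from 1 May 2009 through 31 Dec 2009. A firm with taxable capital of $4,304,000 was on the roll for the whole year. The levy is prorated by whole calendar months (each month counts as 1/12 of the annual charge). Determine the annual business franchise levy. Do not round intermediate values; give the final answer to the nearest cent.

$43,757.33

1 Jan – 30 Apr 2009: 4 months at 1.25% → $4,304,000 × 1.25% × 4/12 = $17,933.3333
1 May – 31 Dec 2009: 8 months at 0.9% → $4,304,000 × 0.9% × 8/12 = $25,824.0000
Total = $43,757.3333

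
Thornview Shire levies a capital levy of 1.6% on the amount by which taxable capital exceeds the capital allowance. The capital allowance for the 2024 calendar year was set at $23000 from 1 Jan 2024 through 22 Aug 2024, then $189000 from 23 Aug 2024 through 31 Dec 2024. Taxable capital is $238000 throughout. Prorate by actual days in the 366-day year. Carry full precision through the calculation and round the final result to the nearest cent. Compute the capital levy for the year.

1 Jan – 22 Aug 2024: 235 days, exemption $23000 → ($238000 − $23000) × 1.6% × 235/366 = $2208.7432
23 Aug – 31 Dec 2024: 131 days, exemption $189000 → ($238000 − $189000) × 1.6% × 131/366 = $280.6120
Total = $2489.3552

$2489.36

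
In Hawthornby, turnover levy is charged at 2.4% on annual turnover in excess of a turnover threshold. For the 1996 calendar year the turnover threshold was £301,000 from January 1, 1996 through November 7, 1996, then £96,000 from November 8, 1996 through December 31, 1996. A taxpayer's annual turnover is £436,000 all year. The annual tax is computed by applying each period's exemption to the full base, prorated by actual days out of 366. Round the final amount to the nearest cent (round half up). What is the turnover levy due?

January 1 – November 7, 1996: 312 days, exemption £301,000 → (£436,000 − £301,000) × 2.4% × 312/366 = £2,761.9672
November 8 – December 31, 1996: 54 days, exemption £96,000 → (£436,000 − £96,000) × 2.4% × 54/366 = £1,203.9344
Total = £3,965.9016

£3,965.90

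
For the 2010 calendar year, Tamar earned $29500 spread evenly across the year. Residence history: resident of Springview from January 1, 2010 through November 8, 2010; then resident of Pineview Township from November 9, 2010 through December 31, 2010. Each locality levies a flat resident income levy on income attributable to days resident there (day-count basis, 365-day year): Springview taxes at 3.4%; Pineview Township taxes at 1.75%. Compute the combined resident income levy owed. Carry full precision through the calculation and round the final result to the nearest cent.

$932.32

Springview, January 1 – November 8, 2010: 312 days → $29500 × 3.4% × 312/365 = $857.3589
Pineview Township, November 9 – December 31, 2010: 53 days → $29500 × 1.75% × 53/365 = $74.9623
Total = $932.3212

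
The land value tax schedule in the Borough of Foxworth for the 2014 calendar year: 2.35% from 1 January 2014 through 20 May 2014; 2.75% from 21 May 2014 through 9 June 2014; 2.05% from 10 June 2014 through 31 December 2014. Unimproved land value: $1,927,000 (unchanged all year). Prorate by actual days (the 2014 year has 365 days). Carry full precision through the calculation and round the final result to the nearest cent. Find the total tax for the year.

$42,459.99

1 January – 20 May 2014: 140 days at 2.35% → $1,927,000 × 2.35% × 140/365 = $17,369.3973
21 May – 9 June 2014: 20 days at 2.75% → $1,927,000 × 2.75% × 20/365 = $2,903.6986
10 June – 31 December 2014: 205 days at 2.05% → $1,927,000 × 2.05% × 205/365 = $22,186.8973
Total = $42,459.9932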